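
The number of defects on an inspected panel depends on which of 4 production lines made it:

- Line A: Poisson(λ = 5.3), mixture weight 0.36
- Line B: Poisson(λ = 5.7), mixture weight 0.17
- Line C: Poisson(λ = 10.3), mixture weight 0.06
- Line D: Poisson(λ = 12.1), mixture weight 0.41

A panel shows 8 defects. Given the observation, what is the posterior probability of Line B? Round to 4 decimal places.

The responsibility of component k is w_k f_k(x) divided by Σ_j w_j f_j(x).
Evaluate each component's likelihood at the observed value:
  p_A = e^(−5.3)·5.3^8/8! = 0.0770772
  p_B = e^(−5.7)·5.7^8/8! = 0.0924698
  p_C = e^(−10.3)·10.3^8/8! = 0.105668
  p_D = e^(−12.1)·12.1^8/8! = 0.0633577
Multiply by the mixture weights:
  w_A·p_A = 0.36 × 0.0770772 = 0.0277478
  w_B·p_B = 0.17 × 0.0924698 = 0.0157199
  w_C·p_C = 0.06 × 0.105668 = 0.00634009
  w_D·p_D = 0.41 × 0.0633577 = 0.0259766
Denominator: 0.0277478 + 0.0157199 + 0.00634009 + 0.0259766 = 0.0757844
P(Line B | x) ≈ 0.2074

0.2074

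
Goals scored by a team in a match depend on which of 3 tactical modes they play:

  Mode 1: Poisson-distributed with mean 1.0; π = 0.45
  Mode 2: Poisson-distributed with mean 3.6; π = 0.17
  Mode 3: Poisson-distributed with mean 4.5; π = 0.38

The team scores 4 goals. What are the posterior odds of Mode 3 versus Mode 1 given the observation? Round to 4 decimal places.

Posterior odds = (P(Z=i) f_i(x)) / (P(Z=j) f_j(x)); the normalising sum cancels.
Component likelihoods at x = 4 goals:
  f_1 = 0.0153283
  f_2 = 0.191222
  f_3 = 0.189808
0.0721269 / 0.00689774 ≈ 10.4566

10.4566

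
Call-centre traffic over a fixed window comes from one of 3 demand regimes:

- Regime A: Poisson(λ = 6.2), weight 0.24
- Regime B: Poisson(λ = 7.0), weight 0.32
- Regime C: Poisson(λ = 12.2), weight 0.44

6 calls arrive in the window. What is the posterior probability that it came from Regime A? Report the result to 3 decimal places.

0.399

Posterior ∝ prior × likelihood, so P(k | x) ∝ π_k f_k(x); normalise over all components.
Evaluate each component's likelihood at the observed value:
  p_A = 0.1601
  p_B = 0.149003
  p_C = 0.0230374
Unnormalised posteriors:
  π_A·p_A = 0.24 × 0.1601 = 0.038424
  π_B·p_B = 0.32 × 0.149003 = 0.0476809
  π_C·p_C = 0.44 × 0.0230374 = 0.0101365
Evidence: 0.038424 + 0.0476809 + 0.0101365 = 0.0962414
P(Regime A | 6 calls) = 0.038424 / 0.0962414 ≈ 0.399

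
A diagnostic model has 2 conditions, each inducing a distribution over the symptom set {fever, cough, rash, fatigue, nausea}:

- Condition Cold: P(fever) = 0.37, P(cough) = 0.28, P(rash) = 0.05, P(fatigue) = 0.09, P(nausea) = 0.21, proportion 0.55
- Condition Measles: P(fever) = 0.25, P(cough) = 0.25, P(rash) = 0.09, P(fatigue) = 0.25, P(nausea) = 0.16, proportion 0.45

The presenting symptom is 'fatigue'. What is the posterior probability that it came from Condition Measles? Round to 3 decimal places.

By Bayes' theorem, P(k | x) = π_k f_k(x) / Σ_j π_j f_j(x).
Categorical probabilities:
  f_Cold = P(fatigue | comp) = 0.09
  f_Measles = P(fatigue | comp) = 0.25
Unnormalised posteriors:
  π_Cold·f_Cold = 0.55 × 0.09 = 0.0495
  π_Measles·f_Measles = 0.45 × 0.25 = 0.1125
Marginal: 0.0495 + 0.1125 = 0.162
P(Condition Measles | 'fatigue') ≈ 0.694

0.694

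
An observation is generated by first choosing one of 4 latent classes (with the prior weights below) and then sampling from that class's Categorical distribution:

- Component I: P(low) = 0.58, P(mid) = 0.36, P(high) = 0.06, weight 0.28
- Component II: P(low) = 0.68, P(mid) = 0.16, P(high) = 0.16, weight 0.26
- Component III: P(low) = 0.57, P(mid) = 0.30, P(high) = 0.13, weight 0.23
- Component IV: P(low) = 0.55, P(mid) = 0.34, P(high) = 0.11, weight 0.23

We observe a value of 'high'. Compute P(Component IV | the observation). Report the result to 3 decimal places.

Posterior ∝ prior × likelihood, so P(k | x) ∝ P(Z=k) f_k(x); normalise over all components.
Categorical probabilities:
  f_I = P(high | comp) = 0.06
  f_II = P(high | comp) = 0.16
  f_III = P(high | comp) = 0.13
  f_IV = P(high | comp) = 0.11
Prior × likelihood for each component:
  P(Z=I)·f_I = 0.28 × 0.06 = 0.0168
  P(Z=II)·f_II = 0.26 × 0.16 = 0.0416
  P(Z=III)·f_III = 0.23 × 0.13 = 0.0299
  P(Z=IV)·f_IV = 0.23 × 0.11 = 0.0253
Sum: 0.0168 + 0.0416 + 0.0299 + 0.0253 = 0.1136
P(Component IV | data) = 0.0253 / 0.1136 ≈ 0.223

0.223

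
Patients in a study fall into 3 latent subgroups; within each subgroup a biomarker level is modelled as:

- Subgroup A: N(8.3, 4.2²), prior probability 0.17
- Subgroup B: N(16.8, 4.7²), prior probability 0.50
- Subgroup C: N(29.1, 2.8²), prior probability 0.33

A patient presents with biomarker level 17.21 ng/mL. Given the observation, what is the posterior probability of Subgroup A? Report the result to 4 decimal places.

0.0387

By Bayes' theorem, P(k | x) = P(Z=k) f_k(x) / Σ_j P(Z=j) f_j(x).
Component likelihoods at x = 17.21 ng/mL:
  p_A = (1/(4.2·√(2π)))·exp(−(17.21−8.3)²/(2·4.2²)) = 0.094986·exp(-2.25023) = 0.0100092
  p_B = (1/(4.7·√(2π)))·exp(−(17.21−16.8)²/(2·4.7²)) = 0.084881·exp(-0.00380) = 0.084559
  p_C = (1/(2.8·√(2π)))·exp(−(17.21−29.1)²/(2·2.8²)) = 0.142479·exp(-9.01608) = 1.73029e-05
Weight by the priors:
  P(Z=A)·p_A = 0.17 × 0.0100092 = 0.00170156
  P(Z=B)·p_B = 0.50 × 0.084559 = 0.0422795
  P(Z=C)·p_C = 0.33 × 1.73029e-05 = 5.70996e-06
Denominator: 0.00170156 + 0.0422795 + 5.70996e-06 = 0.0439868
P(Subgroup A | the observation) = 0.00170156 / 0.0439868 ≈ 0.0387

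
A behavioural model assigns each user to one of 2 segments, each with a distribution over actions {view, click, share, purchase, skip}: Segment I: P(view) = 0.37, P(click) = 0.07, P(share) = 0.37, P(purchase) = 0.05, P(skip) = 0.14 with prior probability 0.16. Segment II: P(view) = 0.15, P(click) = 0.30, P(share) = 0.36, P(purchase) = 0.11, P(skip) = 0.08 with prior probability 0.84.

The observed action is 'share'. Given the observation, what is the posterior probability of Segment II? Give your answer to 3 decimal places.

The responsibility of component k is P(Z=k) f_k(x) divided by Σ_j P(Z=j) f_j(x).
Evaluate each component's likelihood at the observed value:
  f_I = 0.37
  f_II = 0.36
Weight by the priors:
  P(Z=I)·f_I = 0.16 × 0.37 = 0.0592
  P(Z=II)·f_II = 0.84 × 0.36 = 0.3024
Denominator: 0.0592 + 0.3024 = 0.3616
So the posterior for Segment II is 0.3024 / 0.3616 ≈ 0.836.

0.836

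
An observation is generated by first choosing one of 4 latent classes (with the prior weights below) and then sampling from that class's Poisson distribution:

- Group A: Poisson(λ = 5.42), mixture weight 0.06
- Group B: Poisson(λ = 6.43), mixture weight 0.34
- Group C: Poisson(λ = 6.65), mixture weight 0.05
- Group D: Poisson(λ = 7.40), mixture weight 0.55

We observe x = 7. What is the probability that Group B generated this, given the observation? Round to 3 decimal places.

Posterior ∝ prior × likelihood, so P(k | x) ∝ P(Z=k) f_k(x); normalise over all components.
Component likelihoods at x = 7:
  p_A = 0.120695
  p_B = 0.145389
  p_C = 0.14766
  p_D = 0.147371
Prior × likelihood for each component:
  P(Z=A)·p_A = 0.06 × 0.120695 = 0.00724168
  P(Z=B)·p_B = 0.34 × 0.145389 = 0.0494324
  P(Z=C)·p_C = 0.05 × 0.14766 = 0.007383
  P(Z=D)·p_D = 0.55 × 0.147371 = 0.0810541
Evidence: 0.00724168 + 0.0494324 + 0.007383 + 0.0810541 = 0.145111
Responsibility of Group B: 0.0494324 / 0.145111 ≈ 0.341

0.341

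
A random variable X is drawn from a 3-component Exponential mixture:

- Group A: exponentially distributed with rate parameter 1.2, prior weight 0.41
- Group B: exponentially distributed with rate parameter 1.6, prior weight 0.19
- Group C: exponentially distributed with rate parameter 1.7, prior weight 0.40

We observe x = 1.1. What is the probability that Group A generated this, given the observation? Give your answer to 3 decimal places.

The responsibility of component k is P(Z=k) f_k(x) divided by Σ_j P(Z=j) f_j(x).
Evaluate each component's likelihood at the observed value:
  L_A = 1.2·e^(−1.2·1.1) = 1.2·e^(−1.3200) = 0.320562
  L_B = 1.6·e^(−1.6·1.1) = 1.6·e^(−1.7600) = 0.275272
  L_C = 1.7·e^(−1.7·1.1) = 1.7·e^(−1.8700) = 0.26201
Unnormalised posteriors:
  P(Z=A)·L_A = 0.41 × 0.320562 = 0.131431
  P(Z=B)·L_B = 0.19 × 0.275272 = 0.0523016
  P(Z=C)·L_C = 0.40 × 0.26201 = 0.104804
Denominator: 0.131431 + 0.0523016 + 0.104804 = 0.288536
So the posterior for Group A is 0.131431 / 0.288536 ≈ 0.456.

0.456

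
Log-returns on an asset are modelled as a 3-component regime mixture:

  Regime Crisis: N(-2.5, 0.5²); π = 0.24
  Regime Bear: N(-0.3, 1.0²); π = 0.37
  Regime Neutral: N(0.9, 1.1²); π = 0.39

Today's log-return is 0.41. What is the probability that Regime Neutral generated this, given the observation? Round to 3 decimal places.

0.528

By Bayes' theorem, P(k | x) = w_k f_k(x) / Σ_j w_j f_j(x).
Evaluate each component's likelihood at the observed value:
  f_Crisis = 3.5208e-08
  f_Bear = 0.31006
  f_Neutral = 0.328419
Weight by the priors:
  w_Crisis·f_Crisis = 0.24 × 3.5208e-08 = 8.44993e-09
  w_Bear·f_Bear = 0.37 × 0.31006 = 0.114722
  w_Neutral·f_Neutral = 0.39 × 0.328419 = 0.128084
Sum: 8.44993e-09 + 0.114722 + 0.128084 = 0.242806
So the posterior for Regime Neutral is 0.128084 / 0.242806 ≈ 0.528.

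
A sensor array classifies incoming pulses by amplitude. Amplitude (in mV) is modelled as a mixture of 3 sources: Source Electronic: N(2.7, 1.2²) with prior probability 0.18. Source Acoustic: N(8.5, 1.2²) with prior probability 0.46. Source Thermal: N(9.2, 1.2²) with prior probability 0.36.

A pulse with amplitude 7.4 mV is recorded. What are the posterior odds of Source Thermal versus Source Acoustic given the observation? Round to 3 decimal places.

The posterior odds equal the prior odds times the likelihood ratio: (π_i/π_j)·(f_i(x)/f_j(x)).
Component likelihoods at x = 7.4 mV:
  L_Electronic = 0.000155106
  L_Acoustic = 0.218406
  L_Thermal = 0.107931
Odds = (0.36/0.46) × (0.107931/0.218406) = 0.782609 × 0.494177 ≈ 0.387

0.387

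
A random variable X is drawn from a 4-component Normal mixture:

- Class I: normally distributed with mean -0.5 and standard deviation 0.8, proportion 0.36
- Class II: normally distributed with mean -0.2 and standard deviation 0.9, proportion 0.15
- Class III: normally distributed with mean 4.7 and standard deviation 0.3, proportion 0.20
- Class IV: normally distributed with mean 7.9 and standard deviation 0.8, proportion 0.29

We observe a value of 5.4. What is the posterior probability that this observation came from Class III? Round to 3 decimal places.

0.941

Apply Bayes' rule: the posterior for each component is proportional to its prior times its likelihood at x.
Normal densities:
  p_I = (1/(0.8·√(2π)))·exp(−(5.4−-0.5)²/(2·0.8²)) = 0.498678·exp(-27.19531) = 7.70985e-13
  p_II = (1/(0.9·√(2π)))·exp(−(5.4−-0.2)²/(2·0.9²)) = 0.443269·exp(-19.35802) = 1.73614e-09
  p_III = (1/(0.3·√(2π)))·exp(−(5.4−4.7)²/(2·0.3²)) = 1.329808·exp(-2.72222) = 0.0874063
  p_IV = (1/(0.8·√(2π)))·exp(−(5.4−7.9)²/(2·0.8²)) = 0.498678·exp(-4.88281) = 0.00377782
Prior × likelihood for each component:
  P(Z=I)·p_I = 0.36 × 7.70985e-13 = 2.77555e-13
  P(Z=II)·p_II = 0.15 × 1.73614e-09 = 2.60421e-10
  P(Z=III)·p_III = 0.20 × 0.0874063 = 0.0174813
  P(Z=IV)·p_IV = 0.29 × 0.00377782 = 0.00109557
Denominator: 2.77555e-13 + 2.60421e-10 + 0.0174813 + 0.00109557 = 0.0185768
P(Class III | x) ≈ 0.941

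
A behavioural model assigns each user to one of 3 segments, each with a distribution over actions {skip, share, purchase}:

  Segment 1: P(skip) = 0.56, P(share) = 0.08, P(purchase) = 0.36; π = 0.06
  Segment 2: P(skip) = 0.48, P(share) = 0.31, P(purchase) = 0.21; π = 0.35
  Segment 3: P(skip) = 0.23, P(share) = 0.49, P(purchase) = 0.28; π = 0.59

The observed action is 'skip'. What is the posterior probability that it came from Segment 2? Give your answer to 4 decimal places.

P(component k | x) = w_k·f_k(x) / marginal(x), where marginal(x) = Σ_j w_j·f_j(x).
Evaluate each component's likelihood at the observed value:
  L_1 = P(skip | comp) = 0.56
  L_2 = P(skip | comp) = 0.48
  L_3 = P(skip | comp) = 0.23
Multiply by the mixture weights:
  w_1·L_1 = 0.06 × 0.56 = 0.0336
  w_2·L_2 = 0.35 × 0.48 = 0.168
  w_3·L_3 = 0.59 × 0.23 = 0.1357
Denominator: 0.0336 + 0.168 + 0.1357 = 0.3373
P(Segment 2 | 'skip') = 0.168 / 0.3373 ≈ 0.4981

0.4981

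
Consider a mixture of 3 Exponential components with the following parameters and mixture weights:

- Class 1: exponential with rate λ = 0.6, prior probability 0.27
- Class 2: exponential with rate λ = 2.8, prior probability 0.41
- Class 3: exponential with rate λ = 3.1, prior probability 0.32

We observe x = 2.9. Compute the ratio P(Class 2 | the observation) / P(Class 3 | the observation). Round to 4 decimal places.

2.7623

Since P(k|x) ∝ π_k f_k(x), the posterior odds are π_i f_i(x) / (π_j f_j(x)).
Exponential densities:
  f_1 = 0.105312
  f_2 = 0.00083308
  f_3 = 0.000386415
Posterior odds = (π_2·f_2) / (π_3·f_3) = (0.41·0.00083308) / (0.32·0.000386415) = 0.000341563 / 0.000123653 ≈ 2.7623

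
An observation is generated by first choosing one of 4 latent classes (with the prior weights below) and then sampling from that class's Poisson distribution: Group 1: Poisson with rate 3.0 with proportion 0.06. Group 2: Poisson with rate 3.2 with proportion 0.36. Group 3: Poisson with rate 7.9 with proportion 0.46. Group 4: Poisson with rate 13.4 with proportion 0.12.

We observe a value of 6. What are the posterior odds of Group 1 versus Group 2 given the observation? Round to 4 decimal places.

The posterior odds equal the prior odds times the likelihood ratio: (w_i/w_j)·(f_i(x)/f_j(x)).
Component likelihoods at x = 6:
  f_1 = e^(−3.0)·3.0^6/6! = 0.0504094
  f_2 = e^(−3.2)·3.2^6/6! = 0.060789
  f_3 = e^(−7.9)·7.9^6/6! = 0.125171
  f_4 = e^(−13.4)·13.4^6/6! = 0.0121829
0.00302456 / 0.021884 ≈ 0.1382

0.1382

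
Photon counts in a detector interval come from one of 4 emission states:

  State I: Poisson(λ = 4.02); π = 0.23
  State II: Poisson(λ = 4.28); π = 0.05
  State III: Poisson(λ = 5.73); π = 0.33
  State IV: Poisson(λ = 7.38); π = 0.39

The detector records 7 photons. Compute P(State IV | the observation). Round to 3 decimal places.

0.487

Posterior ∝ prior × likelihood, so P(k | x) ∝ w_k f_k(x); normalise over all components.
Component likelihoods at x = 7 photons:
  f_I = e^(−4.02)·4.02^7/7! = 0.0604349
  f_II = e^(−4.28)·4.28^7/7! = 0.0722596
  f_III = e^(−5.73)·5.73^7/7! = 0.130661
  f_IV = e^(−7.38)·7.38^7/7! = 0.147527
Unnormalised posteriors:
  w_I·f_I = 0.23 × 0.0604349 = 0.0139
  w_II·f_II = 0.05 × 0.0722596 = 0.00361298
  w_III·f_III = 0.33 × 0.130661 = 0.043118
  w_IV·f_IV = 0.39 × 0.147527 = 0.0575354
Denominator: 0.0139 + 0.00361298 + 0.043118 + 0.0575354 = 0.118166
Responsibility of State IV: 0.0575354 / 0.118166 ≈ 0.487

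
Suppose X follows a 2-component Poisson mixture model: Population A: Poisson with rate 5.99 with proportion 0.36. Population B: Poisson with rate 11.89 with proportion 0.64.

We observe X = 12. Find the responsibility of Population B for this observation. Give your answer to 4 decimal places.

Posterior ∝ prior × likelihood, so P(k | x) ∝ π_k f_k(x); normalise over all components.
Poisson probabilities:
  L_A = e^(−5.99)·5.99^12/12! = 0.0111522
  L_B = e^(−11.89)·11.89^12/12! = 0.11431
Prior × likelihood for each component:
  π_A·L_A = 0.36 × 0.0111522 = 0.0040148
  π_B·L_B = 0.64 × 0.11431 = 0.0731583
Sum: 0.0040148 + 0.0731583 = 0.0771731
So the posterior for Population B is 0.0731583 / 0.0771731 ≈ 0.9480.

0.9480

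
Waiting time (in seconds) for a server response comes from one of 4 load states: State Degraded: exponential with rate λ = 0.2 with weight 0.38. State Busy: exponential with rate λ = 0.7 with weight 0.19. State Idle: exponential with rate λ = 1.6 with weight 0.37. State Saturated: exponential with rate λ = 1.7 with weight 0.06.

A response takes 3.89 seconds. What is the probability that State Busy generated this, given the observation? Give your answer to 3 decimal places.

The responsibility of component k is w_k f_k(x) divided by Σ_j w_j f_j(x).
Exponential densities:
  L_Degraded = 0.2·e^(−0.2·3.89) = 0.2·e^(−0.7780) = 0.0918647
  L_Busy = 0.7·e^(−0.7·3.89) = 0.7·e^(−2.7230) = 0.0459742
  L_Idle = 1.6·e^(−1.6·3.89) = 1.6·e^(−6.2240) = 0.00317009
  L_Saturated = 1.7·e^(−1.7·3.89) = 1.7·e^(−6.6130) = 0.00228276
Weight by the priors:
  w_Degraded·L_Degraded = 0.38 × 0.0918647 = 0.0349086
  w_Busy·L_Busy = 0.19 × 0.0459742 = 0.0087351
  w_Idle·L_Idle = 0.37 × 0.00317009 = 0.00117293
  w_Saturated·L_Saturated = 0.06 × 0.00228276 = 0.000136965
Normaliser: 0.0349086 + 0.0087351 + 0.00117293 + 0.000136965 = 0.0449536
P(State Busy | the observation) = 0.0087351 / 0.0449536 ≈ 0.194

0.194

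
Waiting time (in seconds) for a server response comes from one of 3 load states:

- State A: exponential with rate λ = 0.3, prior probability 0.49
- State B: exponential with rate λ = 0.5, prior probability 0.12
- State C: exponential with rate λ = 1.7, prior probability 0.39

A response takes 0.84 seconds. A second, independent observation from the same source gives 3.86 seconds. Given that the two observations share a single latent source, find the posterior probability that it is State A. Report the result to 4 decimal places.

Apply Bayes' rule: the posterior for each component is proportional to its prior times its likelihood at x.
Since both observations come from the same component, the likelihood for component k is f_k(x₁)·f_k(x₂).
  f_A = [0.3·e^(−0.3·0.84) = 0.3·e^(−0.2520) = 0.233173] × [0.0942341] = 0.0219729
  f_B = [0.5·e^(−0.5·0.84) = 0.5·e^(−0.4200) = 0.328523] × [0.0725741] = 0.0238423
  f_C = [1.7·e^(−1.7·0.84) = 1.7·e^(−1.4280) = 0.40764] × [0.0024022] = 0.000979231
Prior × likelihood for each component:
  P(Z=A)·f_A = 0.49 × 0.0219729 = 0.0107667
  P(Z=B)·f_B = 0.12 × 0.0238423 = 0.00286107
  P(Z=C)·f_C = 0.39 × 0.000979231 = 0.0003819
Marginal: 0.0107667 + 0.00286107 + 0.0003819 = 0.0140097
P(State A | data) = 0.0107667 / 0.0140097 ≈ 0.7685

0.7685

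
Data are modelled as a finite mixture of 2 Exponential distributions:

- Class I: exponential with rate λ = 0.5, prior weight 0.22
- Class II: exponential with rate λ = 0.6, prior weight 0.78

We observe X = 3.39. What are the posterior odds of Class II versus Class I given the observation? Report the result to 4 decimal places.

Only the two components matter; the odds are (π_i f_i(x)) / (π_j f_j(x)).
Evaluate each component's likelihood at the observed value:
  f_I = 0.5·e^(−0.5·3.39) = 0.5·e^(−1.6950) = 0.0917996
  f_II = 0.6·e^(−0.6·3.39) = 0.6·e^(−2.0340) = 0.0784867
Odds = (0.78/0.22) × (0.0784867/0.0917996) = 3.54545 × 0.854979 ≈ 3.0313

3.0313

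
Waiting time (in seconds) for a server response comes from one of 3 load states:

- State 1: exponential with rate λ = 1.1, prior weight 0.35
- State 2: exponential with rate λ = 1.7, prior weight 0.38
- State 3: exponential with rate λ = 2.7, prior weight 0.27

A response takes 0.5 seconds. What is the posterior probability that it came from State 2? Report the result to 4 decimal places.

0.4018

The responsibility of component k is P(Z=k) f_k(x) divided by Σ_j P(Z=j) f_j(x).
Exponential densities:
  L_1 = 0.634645
  L_2 = 0.726605
  L_3 = 0.699949
Unnormalised posteriors:
  P(Z=1)·L_1 = 0.35 × 0.634645 = 0.222126
  P(Z=2)·L_2 = 0.38 × 0.726605 = 0.27611
  P(Z=3)·L_3 = 0.27 × 0.699949 = 0.188986
Sum: 0.222126 + 0.27611 + 0.188986 = 0.687222
P(State 2 | the observation) ≈ 0.4018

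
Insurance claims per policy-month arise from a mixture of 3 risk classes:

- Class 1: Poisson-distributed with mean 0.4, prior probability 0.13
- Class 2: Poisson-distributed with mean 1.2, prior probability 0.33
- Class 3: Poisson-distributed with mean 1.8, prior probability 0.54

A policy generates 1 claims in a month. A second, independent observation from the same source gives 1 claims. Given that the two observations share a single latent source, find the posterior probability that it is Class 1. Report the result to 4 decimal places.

P(component k | x) = π_k·f_k(x) / marginal(x), where marginal(x) = Σ_j π_j·f_j(x).
Since both observations come from the same component, the likelihood for component k is f_k(x₁)·f_k(x₂).
  f_1 = [0.268128] × [0.268128] = 0.0718926
  f_2 = [0.361433] × [0.361433] = 0.130634
  f_3 = [0.297538] × [0.297538] = 0.0885289
Weight by the priors:
  π_1·f_1 = 0.13 × 0.0718926 = 0.00934604
  π_2·f_2 = 0.33 × 0.130634 = 0.0431092
  π_3·f_3 = 0.54 × 0.0885289 = 0.0478056
Denominator: 0.00934604 + 0.0431092 + 0.0478056 = 0.100261
P(Class 1 | x) ≈ 0.0932

0.0932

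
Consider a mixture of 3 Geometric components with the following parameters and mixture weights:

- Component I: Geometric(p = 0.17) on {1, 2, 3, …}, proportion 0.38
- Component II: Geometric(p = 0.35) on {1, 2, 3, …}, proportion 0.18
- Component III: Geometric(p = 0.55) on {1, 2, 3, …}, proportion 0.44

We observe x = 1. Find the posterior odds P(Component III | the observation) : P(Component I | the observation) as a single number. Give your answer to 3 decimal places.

3.746

Only the two components matter; the odds are (π_i f_i(x)) / (π_j f_j(x)).
Geometric probabilities:
  p_I = 0.17·(1−0.17)^0 = 0.17·1 = 0.17
  p_II = 0.35·(1−0.35)^0 = 0.35·1 = 0.35
  p_III = 0.55·(1−0.55)^0 = 0.55·1 = 0.55
Posterior odds = (π_III·p_III) / (π_I·p_I) = (0.44·0.55) / (0.38·0.17) = 0.242 / 0.0646 ≈ 3.746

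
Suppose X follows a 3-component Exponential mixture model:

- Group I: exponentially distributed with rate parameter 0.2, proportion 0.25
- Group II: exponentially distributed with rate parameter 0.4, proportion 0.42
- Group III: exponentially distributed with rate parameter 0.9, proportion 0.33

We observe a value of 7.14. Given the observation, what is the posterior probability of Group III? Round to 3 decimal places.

Posterior ∝ prior × likelihood, so P(k | x) ∝ P(Z=k) f_k(x); normalise over all components.
Component likelihoods at x = 7.14:
  f_I = 0.0479576
  f_II = 0.0229993
  f_III = 0.00145702
Prior × likelihood for each component:
  P(Z=I)·f_I = 0.25 × 0.0479576 = 0.0119894
  P(Z=II)·f_II = 0.42 × 0.0229993 = 0.00965971
  P(Z=III)·f_III = 0.33 × 0.00145702 = 0.000480817
Denominator: 0.0119894 + 0.00965971 + 0.000480817 = 0.0221299
Responsibility of Group III: 0.000480817 / 0.0221299 ≈ 0.022

0.022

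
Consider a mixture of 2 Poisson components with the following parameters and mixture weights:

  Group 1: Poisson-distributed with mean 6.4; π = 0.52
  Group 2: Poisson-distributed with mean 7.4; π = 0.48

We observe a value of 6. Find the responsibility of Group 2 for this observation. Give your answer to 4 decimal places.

0.4480

Posterior ∝ prior × likelihood, so P(k | x) ∝ π_k f_k(x); normalise over all components.
Component likelihoods at x = 6:
  f_1 = e^(−6.4)·6.4^6/6! = 0.158585
  f_2 = e^(−7.4)·7.4^6/6! = 0.139405
Unnormalised posteriors:
  π_1·f_1 = 0.52 × 0.158585 = 0.0824643
  π_2·f_2 = 0.48 × 0.139405 = 0.0669144
Normaliser: 0.0824643 + 0.0669144 = 0.149379
P(Group 2 | data) = 0.0669144 / 0.149379 ≈ 0.4480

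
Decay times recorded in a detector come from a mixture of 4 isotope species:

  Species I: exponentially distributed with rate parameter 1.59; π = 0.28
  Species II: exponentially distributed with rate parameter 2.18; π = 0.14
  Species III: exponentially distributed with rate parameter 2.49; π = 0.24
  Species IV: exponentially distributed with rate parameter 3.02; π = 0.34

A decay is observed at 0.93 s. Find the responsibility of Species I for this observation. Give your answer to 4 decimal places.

0.3865

Posterior ∝ prior × likelihood, so P(k | x) ∝ P(Z=k) f_k(x); normalise over all components.
Component likelihoods at x = 0.93 s:
  f_I = 0.362415
  f_II = 0.287057
  f_III = 0.245756
  f_IV = 0.182074
Weight by the priors:
  P(Z=I)·f_I = 0.28 × 0.362415 = 0.101476
  P(Z=II)·f_II = 0.14 × 0.287057 = 0.040188
  P(Z=III)·f_III = 0.24 × 0.245756 = 0.0589814
  P(Z=IV)·f_IV = 0.34 × 0.182074 = 0.0619051
Evidence: 0.101476 + 0.040188 + 0.0589814 + 0.0619051 = 0.262551
P(Species I | data) ≈ 0.3865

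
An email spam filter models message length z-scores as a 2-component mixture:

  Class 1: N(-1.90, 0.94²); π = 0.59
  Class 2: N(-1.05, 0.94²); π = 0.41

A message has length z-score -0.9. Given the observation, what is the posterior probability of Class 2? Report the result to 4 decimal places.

0.5472

Apply Bayes' rule: the posterior for each component is proportional to its prior times its likelihood at x.
Normal densities:
  p_1 = (1/(0.94·√(2π)))·exp(−(-0.9−-1.90)²/(2·0.94²)) = 0.424407·exp(-0.56587) = 0.241007
  p_2 = (1/(0.94·√(2π)))·exp(−(-0.9−-1.05)²/(2·0.94²)) = 0.424407·exp(-0.01273) = 0.419037
Unnormalised posteriors:
  π_1·p_1 = 0.59 × 0.241007 = 0.142194
  π_2·p_2 = 0.41 × 0.419037 = 0.171805
Denominator: 0.142194 + 0.171805 = 0.313999
So the posterior for Class 2 is 0.171805 / 0.313999 ≈ 0.5472.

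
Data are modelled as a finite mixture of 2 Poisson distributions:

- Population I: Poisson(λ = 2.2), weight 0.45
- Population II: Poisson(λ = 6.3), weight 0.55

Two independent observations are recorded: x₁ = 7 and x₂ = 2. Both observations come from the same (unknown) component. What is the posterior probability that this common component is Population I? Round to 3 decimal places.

By Bayes' theorem, P(k | x) = π_k f_k(x) / Σ_j π_j f_j(x).
Since both observations come from the same component, the likelihood for component k is f_k(x₁)·f_k(x₂).
  p_I = [e^(−2.2)·2.2^7/7! = 0.00548378] × [0.268144] = 0.00147044
  p_II = [e^(−6.3)·6.3^7/7! = 0.143515] × [0.0364415] = 0.00522991
Prior × likelihood for each component:
  π_I·p_I = 0.45 × 0.00147044 = 0.000661699
  π_II·p_II = 0.55 × 0.00522991 = 0.00287645
Marginal: 0.000661699 + 0.00287645 = 0.00353815
So the posterior for Population I is 0.000661699 / 0.00353815 ≈ 0.187.

0.187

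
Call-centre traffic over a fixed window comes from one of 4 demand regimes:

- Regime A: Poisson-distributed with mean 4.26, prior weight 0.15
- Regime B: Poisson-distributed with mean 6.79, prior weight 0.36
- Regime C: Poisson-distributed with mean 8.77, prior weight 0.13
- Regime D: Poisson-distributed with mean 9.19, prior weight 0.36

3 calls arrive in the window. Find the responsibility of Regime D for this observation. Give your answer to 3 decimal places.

0.086

By Bayes' theorem, P(k | x) = w_k f_k(x) / Σ_j w_j f_j(x).
Evaluate each component's likelihood at the observed value:
  p_A = 0.181963
  p_B = 0.0586947
  p_C = 0.0174616
  p_D = 0.0132017
Multiply by the mixture weights:
  w_A·p_A = 0.15 × 0.181963 = 0.0272944
  w_B·p_B = 0.36 × 0.0586947 = 0.0211301
  w_C·p_C = 0.13 × 0.0174616 = 0.00227001
  w_D·p_D = 0.36 × 0.0132017 = 0.0047526
Evidence: 0.0272944 + 0.0211301 + 0.00227001 + 0.0047526 = 0.0554471
P(Regime D | the observation) ≈ 0.086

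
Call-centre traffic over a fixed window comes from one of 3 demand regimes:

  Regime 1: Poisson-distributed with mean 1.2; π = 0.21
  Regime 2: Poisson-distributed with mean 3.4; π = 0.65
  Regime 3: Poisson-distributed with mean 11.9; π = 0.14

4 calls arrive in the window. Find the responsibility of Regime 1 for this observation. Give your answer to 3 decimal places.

Apply Bayes' rule: the posterior for each component is proportional to its prior times its likelihood at x.
Component likelihoods at x = 4 calls:
  L_1 = e^(−1.2)·1.2^4/4! = 0.0260232
  L_2 = e^(−3.4)·3.4^4/4! = 0.185825
  L_3 = e^(−11.9)·11.9^4/4! = 0.00567378
Unnormalised posteriors:
  π_1·L_1 = 0.21 × 0.0260232 = 0.00546487
  π_2·L_2 = 0.65 × 0.185825 = 0.120786
  π_3·L_3 = 0.14 × 0.00567378 = 0.000794329
Marginal: 0.00546487 + 0.120786 + 0.000794329 = 0.127045
Responsibility of Regime 1: 0.00546487 / 0.127045 ≈ 0.043

0.043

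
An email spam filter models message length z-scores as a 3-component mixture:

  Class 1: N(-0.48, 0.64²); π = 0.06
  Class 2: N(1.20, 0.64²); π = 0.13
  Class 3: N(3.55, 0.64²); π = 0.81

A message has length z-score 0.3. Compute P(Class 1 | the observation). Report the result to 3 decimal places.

The responsibility of component k is P(Z=k) f_k(x) divided by Σ_j P(Z=j) f_j(x).
Normal densities:
  p_1 = (1/(0.64·√(2π)))·exp(−(0.3−-0.48)²/(2·0.64²)) = 0.623347·exp(-0.74268) = 0.296613
  p_2 = (1/(0.64·√(2π)))·exp(−(0.3−1.20)²/(2·0.64²)) = 0.623347·exp(-0.98877) = 0.231907
  p_3 = (1/(0.64·√(2π)))·exp(−(0.3−3.55)²/(2·0.64²)) = 0.623347·exp(-12.89368) = 1.56703e-06
Multiply by the mixture weights:
  P(Z=1)·p_1 = 0.06 × 0.296613 = 0.0177968
  P(Z=2)·p_2 = 0.13 × 0.231907 = 0.0301478
  P(Z=3)·p_3 = 0.81 × 1.56703e-06 = 1.26929e-06
Evidence: 0.0177968 + 0.0301478 + 1.26929e-06 = 0.0479459
So the posterior for Class 1 is 0.0177968 / 0.0479459 ≈ 0.371.

0.371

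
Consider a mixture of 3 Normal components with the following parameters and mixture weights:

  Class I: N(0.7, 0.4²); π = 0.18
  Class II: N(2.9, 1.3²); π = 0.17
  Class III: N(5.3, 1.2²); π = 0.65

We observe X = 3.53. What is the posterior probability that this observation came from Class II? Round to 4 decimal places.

0.3892

The responsibility of component k is w_k f_k(x) divided by Σ_j w_j f_j(x).
Normal densities:
  L_I = (1/(0.4·√(2π)))·exp(−(3.53−0.7)²/(2·0.4²)) = 0.997356·exp(-25.02781) = 1.34713e-11
  L_II = (1/(1.3·√(2π)))·exp(−(3.53−2.9)²/(2·1.3²)) = 0.306879·exp(-0.11743) = 0.272878
  L_III = (1/(1.2·√(2π)))·exp(−(3.53−5.3)²/(2·1.2²)) = 0.332452·exp(-1.08781) = 0.112021
Unnormalised posteriors:
  w_I·L_I = 0.18 × 1.34713e-11 = 2.42483e-12
  w_II·L_II = 0.17 × 0.272878 = 0.0463893
  w_III·L_III = 0.65 × 0.112021 = 0.0728134
Denominator: 2.42483e-12 + 0.0463893 + 0.0728134 = 0.119203
So the posterior for Class II is 0.0463893 / 0.119203 ≈ 0.3892.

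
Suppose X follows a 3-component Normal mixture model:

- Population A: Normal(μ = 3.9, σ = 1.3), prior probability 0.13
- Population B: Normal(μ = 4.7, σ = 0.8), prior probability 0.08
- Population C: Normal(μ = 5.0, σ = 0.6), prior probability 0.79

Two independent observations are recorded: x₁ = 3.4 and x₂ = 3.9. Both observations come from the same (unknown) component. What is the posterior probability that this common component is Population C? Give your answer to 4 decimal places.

0.1130

Apply Bayes' rule: the posterior for each component is proportional to its prior times its likelihood at x.
Since both observations come from the same component, the likelihood for component k is f_k(x₁)·f_k(x₂).
  f_A = [0.285] × [0.306879] = 0.0874603
  f_B = [0.133173] × [0.302463] = 0.0402799
  f_C = [0.0189933] × [0.123852] = 0.00235236
Unnormalised posteriors:
  w_A·f_A = 0.13 × 0.0874603 = 0.0113698
  w_B·f_B = 0.08 × 0.0402799 = 0.00322239
  w_C·f_C = 0.79 × 0.00235236 = 0.00185836
Sum: 0.0113698 + 0.00322239 + 0.00185836 = 0.0164506
Responsibility of Population C: 0.00185836 / 0.0164506 ≈ 0.1130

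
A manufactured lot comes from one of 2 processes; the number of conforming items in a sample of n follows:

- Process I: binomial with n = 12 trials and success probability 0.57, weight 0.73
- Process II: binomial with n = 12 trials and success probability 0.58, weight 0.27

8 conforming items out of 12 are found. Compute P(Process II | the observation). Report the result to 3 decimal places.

0.279

Apply Bayes' rule: the posterior for each component is proportional to its prior times its likelihood at x.
Evaluate each component's likelihood at the observed value:
  L_I = C(12,8)·0.57^8·0.43^4 = 495·0.0111429·0.034188 = 0.188572
  L_II = C(12,8)·0.58^8·0.42^4 = 495·0.0128063·0.031117 = 0.197254
Weight by the priors:
  w_I·L_I = 0.73 × 0.188572 = 0.137658
  w_II·L_II = 0.27 × 0.197254 = 0.0532586
Denominator: 0.137658 + 0.0532586 = 0.190916
P(Process II | the observation) ≈ 0.279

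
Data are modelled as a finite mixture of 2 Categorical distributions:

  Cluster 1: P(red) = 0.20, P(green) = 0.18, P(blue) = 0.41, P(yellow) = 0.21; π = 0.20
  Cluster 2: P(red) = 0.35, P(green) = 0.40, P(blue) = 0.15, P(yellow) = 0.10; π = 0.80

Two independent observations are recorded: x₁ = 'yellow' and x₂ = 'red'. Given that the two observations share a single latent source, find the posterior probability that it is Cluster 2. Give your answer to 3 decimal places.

0.769

By Bayes' theorem, P(k | x) = π_k f_k(x) / Σ_j π_j f_j(x).
Since both observations come from the same component, the likelihood for component k is f_k(x₁)·f_k(x₂).
  p_1 = [0.21] × [0.2] = 0.042
  p_2 = [0.1] × [0.35] = 0.035
Multiply by the mixture weights:
  π_1·p_1 = 0.20 × 0.042 = 0.0084
  π_2·p_2 = 0.80 × 0.035 = 0.028
Evidence: 0.0084 + 0.028 = 0.0364
Responsibility of Cluster 2: 0.028 / 0.0364 ≈ 0.769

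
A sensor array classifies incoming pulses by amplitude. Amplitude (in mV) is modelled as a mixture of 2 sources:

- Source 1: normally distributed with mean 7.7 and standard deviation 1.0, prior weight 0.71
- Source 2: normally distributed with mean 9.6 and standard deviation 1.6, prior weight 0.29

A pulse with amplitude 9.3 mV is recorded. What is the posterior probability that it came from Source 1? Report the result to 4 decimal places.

The responsibility of component k is π_k f_k(x) divided by Σ_j π_j f_j(x).
Evaluate each component's likelihood at the observed value:
  f_1 = (1/(1.0·√(2π)))·exp(−(9.3−7.7)²/(2·1.0²)) = 0.398942·exp(-1.28000) = 0.110921
  f_2 = (1/(1.6·√(2π)))·exp(−(9.3−9.6)²/(2·1.6²)) = 0.249339·exp(-0.01758) = 0.244994
Prior × likelihood for each component:
  π_1·f_1 = 0.71 × 0.110921 = 0.0787538
  π_2·f_2 = 0.29 × 0.244994 = 0.0710484
Sum: 0.0787538 + 0.0710484 = 0.149802
P(Source 1 | the observation) ≈ 0.5257

0.5257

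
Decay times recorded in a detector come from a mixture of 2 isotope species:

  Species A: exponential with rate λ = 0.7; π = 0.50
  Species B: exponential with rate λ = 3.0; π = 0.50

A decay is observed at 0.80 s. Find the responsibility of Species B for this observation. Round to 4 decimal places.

0.4050

P(component k | x) = π_k·f_k(x) / marginal(x), where marginal(x) = Σ_j π_j·f_j(x).
Exponential densities:
  f_A = 0.399846
  f_B = 0.272154
Unnormalised posteriors:
  π_A·f_A = 0.50 × 0.399846 = 0.199923
  π_B·f_B = 0.50 × 0.272154 = 0.136077
Sum: 0.199923 + 0.136077 = 0.336
Responsibility of Species B: 0.136077 / 0.336 ≈ 0.4050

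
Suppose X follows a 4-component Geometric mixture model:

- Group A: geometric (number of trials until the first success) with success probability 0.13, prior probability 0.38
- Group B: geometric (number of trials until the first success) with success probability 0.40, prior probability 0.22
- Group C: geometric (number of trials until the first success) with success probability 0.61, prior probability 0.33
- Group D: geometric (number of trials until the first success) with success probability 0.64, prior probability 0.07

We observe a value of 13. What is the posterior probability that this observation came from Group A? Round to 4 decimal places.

Apply Bayes' rule: the posterior for each component is proportional to its prior times its likelihood at x.
Evaluate each component's likelihood at the observed value:
  L_A = 0.0244441
  L_B = 0.000870713
  L_C = 7.55275e-06
  L_D = 3.03256e-06
Unnormalised posteriors:
  w_A·L_A = 0.38 × 0.0244441 = 0.00928877
  w_B·L_B = 0.22 × 0.000870713 = 0.000191557
  w_C·L_C = 0.33 × 7.55275e-06 = 2.49241e-06
  w_D·L_D = 0.07 × 3.03256e-06 = 2.12279e-07
Sum: 0.00928877 + 0.000191557 + 2.49241e-06 + 2.12279e-07 = 0.00948303
P(Group A | 13) ≈ 0.9795

0.9795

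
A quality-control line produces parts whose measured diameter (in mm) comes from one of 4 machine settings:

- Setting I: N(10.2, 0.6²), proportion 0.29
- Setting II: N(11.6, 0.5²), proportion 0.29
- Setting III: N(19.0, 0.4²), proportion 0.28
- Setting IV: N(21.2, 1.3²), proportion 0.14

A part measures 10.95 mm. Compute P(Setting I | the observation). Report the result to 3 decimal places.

0.470

Posterior ∝ prior × likelihood, so P(k | x) ∝ P(Z=k) f_k(x); normalise over all components.
Evaluate each component's likelihood at the observed value:
  p_I = (1/(0.6·√(2π)))·exp(−(10.95−10.2)²/(2·0.6²)) = 0.664904·exp(-0.78125) = 0.304415
  p_II = (1/(0.5·√(2π)))·exp(−(10.95−11.6)²/(2·0.5²)) = 0.797885·exp(-0.84500) = 0.342737
  p_III = (1/(0.4·√(2π)))·exp(−(10.95−19.0)²/(2·0.4²)) = 0.997356·exp(-202.50781) = 1.12415e-88
  p_IV = (1/(1.3·√(2π)))·exp(−(10.95−21.2)²/(2·1.3²)) = 0.306879·exp(-31.08358) = 9.71716e-15
Weight by the priors:
  P(Z=I)·p_I = 0.29 × 0.304415 = 0.0882804
  P(Z=II)·p_II = 0.29 × 0.342737 = 0.0993938
  P(Z=III)·p_III = 0.28 × 1.12415e-88 = 3.14762e-89
  P(Z=IV)·p_IV = 0.14 × 9.71716e-15 = 1.3604e-15
Sum: 0.0882804 + 0.0993938 + 3.14762e-89 + 1.3604e-15 = 0.187674
P(Setting I | 10.95 mm) ≈ 0.470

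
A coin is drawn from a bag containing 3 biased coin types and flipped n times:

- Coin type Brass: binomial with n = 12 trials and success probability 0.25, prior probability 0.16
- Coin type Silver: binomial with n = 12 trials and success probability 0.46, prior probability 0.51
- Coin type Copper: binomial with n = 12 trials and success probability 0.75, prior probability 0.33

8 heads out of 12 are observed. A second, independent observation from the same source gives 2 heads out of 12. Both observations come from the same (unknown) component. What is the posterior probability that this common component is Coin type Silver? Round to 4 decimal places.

0.9329

Apply Bayes' rule: the posterior for each component is proportional to its prior times its likelihood at x.
Since both observations come from the same component, the likelihood for component k is f_k(x₁)·f_k(x₂).
  p_Brass = [0.00238985] × [0.232293] = 0.000555146
  p_Silver = [0.0843807] × [0.029444] = 0.00248451
  p_Copper = [0.193578] × [3.54052e-05] = 6.85365e-06
Multiply by the mixture weights:
  w_Brass·p_Brass = 0.16 × 0.000555146 = 8.88233e-05
  w_Silver·p_Silver = 0.51 × 0.00248451 = 0.0012671
  w_Copper·p_Copper = 0.33 × 6.85365e-06 = 2.2617e-06
Marginal: 8.88233e-05 + 0.0012671 + 2.2617e-06 = 0.00135818
P(Coin type Silver | x₁, x₂) ≈ 0.9329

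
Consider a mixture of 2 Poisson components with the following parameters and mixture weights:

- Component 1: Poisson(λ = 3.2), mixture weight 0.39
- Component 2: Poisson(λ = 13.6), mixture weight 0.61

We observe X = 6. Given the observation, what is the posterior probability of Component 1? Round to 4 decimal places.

0.7809

The responsibility of component k is P(Z=k) f_k(x) divided by Σ_j P(Z=j) f_j(x).
Evaluate each component's likelihood at the observed value:
  f_1 = e^(−3.2)·3.2^6/6! = 0.060789
  f_2 = e^(−13.6)·13.6^6/6! = 0.0109017
Multiply by the mixture weights:
  P(Z=1)·f_1 = 0.39 × 0.060789 = 0.0237077
  P(Z=2)·f_2 = 0.61 × 0.0109017 = 0.00665006
Sum: 0.0237077 + 0.00665006 = 0.0303578
Responsibility of Component 1: 0.0237077 / 0.0303578 ≈ 0.7809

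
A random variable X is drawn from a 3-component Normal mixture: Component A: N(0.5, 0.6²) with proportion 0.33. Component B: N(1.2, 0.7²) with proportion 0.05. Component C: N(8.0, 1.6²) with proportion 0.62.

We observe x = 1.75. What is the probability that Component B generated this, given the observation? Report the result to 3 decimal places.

P(component k | x) = w_k·f_k(x) / marginal(x), where marginal(x) = Σ_j w_j·f_j(x).
Component likelihoods at x = 1.75:
  f_A = (1/(0.6·√(2π)))·exp(−(1.75−0.5)²/(2·0.6²)) = 0.664904·exp(-2.17014) = 0.0759066
  f_B = (1/(0.7·√(2π)))·exp(−(1.75−1.2)²/(2·0.7²)) = 0.569918·exp(-0.30867) = 0.418559
  f_C = (1/(1.6·√(2π)))·exp(−(1.75−8.0)²/(2·1.6²)) = 0.249339·exp(-7.62939) = 0.000121167
Weight by the priors:
  w_A·f_A = 0.33 × 0.0759066 = 0.0250492
  w_B·f_B = 0.05 × 0.418559 = 0.020928
  w_C·f_C = 0.62 × 0.000121167 = 7.51238e-05
Marginal: 0.0250492 + 0.020928 + 7.51238e-05 = 0.0460523
So the posterior for Component B is 0.020928 / 0.0460523 ≈ 0.454.

0.454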